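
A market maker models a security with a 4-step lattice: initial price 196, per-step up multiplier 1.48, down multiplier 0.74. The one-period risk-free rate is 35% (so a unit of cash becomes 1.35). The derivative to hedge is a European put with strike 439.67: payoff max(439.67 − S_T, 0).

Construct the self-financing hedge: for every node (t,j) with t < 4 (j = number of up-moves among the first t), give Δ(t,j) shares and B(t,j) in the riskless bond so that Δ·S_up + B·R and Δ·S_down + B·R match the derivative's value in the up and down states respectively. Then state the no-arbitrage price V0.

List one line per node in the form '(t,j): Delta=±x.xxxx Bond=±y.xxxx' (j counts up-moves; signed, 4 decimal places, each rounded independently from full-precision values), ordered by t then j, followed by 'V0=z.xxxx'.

(0,0): Delta=-0.2313 Bond=54.9344
(1,0): Delta=-0.8940 Bond=170.2715
(1,1): Delta=-0.1607 Bond=53.6789
(2,0): Delta=-1.0000 Bond=241.2455
(2,1): Delta=-0.8827 Bond=227.4414
(2,2): Delta=-0.0838 Bond=39.4391
(3,0): Delta=-1.0000 Bond=325.6815
(3,1): Delta=-1.0000 Bond=325.6815
(3,2): Delta=-0.8702 Bond=303.0744
(3,3): Delta=0.0000 Bond=0.0000
V0=9.5927

No-arbitrage ⇒ martingale measure with p* = (R−d)/(u−d) = 0.8243.
Payoff layer (t=4): V(4,0)=380.8963, V(4,1)=322.1226, V(4,2)=204.5752, V(4,3)=0.0000, V(4,4)=0.0000
Node (3,0) S=79.4239: V=(p*·322.1226+(1−p*)·380.8963)/1.35=246.2576; Δ=(322.1226−380.8963)/(117.5474−58.7737)=-1.0000; B=V−Δ·S=325.6815
Node (3,1) S=158.8478: V=(p*·204.5752+(1−p*)·322.1226)/1.35=166.8337; Δ=(204.5752−322.1226)/(235.0948−117.5474)=-1.0000; B=V−Δ·S=325.6815
Node (3,2) S=317.6956: V=(p*·0.0000+(1−p*)·204.5752)/1.35=26.6214; Δ=(0.0000−204.5752)/(470.1895−235.0948)=-0.8702; B=V−Δ·S=303.0744
Node (3,3) S=635.3912: V=(p*·0.0000+(1−p*)·0.0000)/1.35=0.0000; Δ=(0.0000−0.0000)/(940.3790−470.1895)=0.0000; B=V−Δ·S=0.0000
Node (2,0) S=107.3296: V=(p*·166.8337+(1−p*)·246.2576)/1.35=133.9159; Δ=(166.8337−246.2576)/(158.8478−79.4239)=-1.0000; B=V−Δ·S=241.2455
Node (2,1) S=214.6592: V=(p*·26.6214+(1−p*)·166.8337)/1.35=37.9654; Δ=(26.6214−166.8337)/(317.6956−158.8478)=-0.8827; B=V−Δ·S=227.4414
Node (2,2) S=429.3184: V=(p*·0.0000+(1−p*)·26.6214)/1.35=3.4642; Δ=(0.0000−26.6214)/(635.3912−317.6956)=-0.0838; B=V−Δ·S=39.4391
Node (1,0) S=145.0400: V=(p*·37.9654+(1−p*)·133.9159)/1.35=40.6086; Δ=(37.9654−133.9159)/(214.6592−107.3296)=-0.8940; B=V−Δ·S=170.2715
Node (1,1) S=290.0800: V=(p*·3.4642+(1−p*)·37.9654)/1.35=7.0557; Δ=(3.4642−37.9654)/(429.3184−214.6592)=-0.1607; B=V−Δ·S=53.6789
Node (0,0) S=196.0000: V=(p*·7.0557+(1−p*)·40.6086)/1.35=9.5927; Δ=(7.0557−40.6086)/(290.0800−145.0400)=-0.2313; B=V−Δ·S=54.9344
Each (Δ,B) replicates both successor values, so the strategy is self-financing and V0 is arbitrage-free.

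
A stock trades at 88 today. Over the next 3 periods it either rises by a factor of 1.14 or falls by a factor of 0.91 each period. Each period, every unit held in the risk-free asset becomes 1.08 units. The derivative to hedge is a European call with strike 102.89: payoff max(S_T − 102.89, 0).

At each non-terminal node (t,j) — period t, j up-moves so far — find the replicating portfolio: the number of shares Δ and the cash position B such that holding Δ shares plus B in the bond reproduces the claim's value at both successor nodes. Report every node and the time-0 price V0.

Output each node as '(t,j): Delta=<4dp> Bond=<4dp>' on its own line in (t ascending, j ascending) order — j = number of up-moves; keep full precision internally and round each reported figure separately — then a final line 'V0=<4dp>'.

Since d<R<u, set p* = (R−d)/(u−d) = 0.7391; price each node as the discounted p*-expectation of its children.
At expiry t=3: V(3,0)=0.0000, V(3,1)=0.0000, V(3,2)=1.1820, V(3,3)=27.4859
  t=2,j=0: stock 72.8728 → up 83.0750 (V=0.0000), down 66.3142 (V=0.0000). Price 0.0000; hedge Δ=0.0000, bond B=0.0000.
  t=2,j=1: stock 91.2912 → up 104.0720 (V=1.1820), down 83.0750 (V=0.0000). Price 0.8089; hedge Δ=0.0563, bond B=-4.3301.
  t=2,j=2: stock 114.3648 → up 130.3759 (V=27.4859), down 104.0720 (V=1.1820). Price 19.0963; hedge Δ=1.0000, bond B=-95.2685.
  t=1,j=0: stock 80.0800 → up 91.2912 (V=0.8089), down 72.8728 (V=0.0000). Price 0.5536; hedge Δ=0.0439, bond B=-2.9634.
  t=1,j=1: stock 100.3200 → up 114.3648 (V=19.0963), down 91.2912 (V=0.8089). Price 13.2645; hedge Δ=0.7926, bond B=-66.2458.
  t=0,j=0: stock 88.0000 → up 100.3200 (V=13.2645), down 80.0800 (V=0.5536). Price 9.2117; hedge Δ=0.6280, bond B=-46.0531.
The time-0 hedge costs 9.2117, which is the no-arbitrage price.

(0,0): Delta=0.6280 Bond=-46.0531
(1,0): Delta=0.0439 Bond=-2.9634
(1,1): Delta=0.7926 Bond=-66.2458
(2,0): Delta=0.0000 Bond=0.0000
(2,1): Delta=0.0563 Bond=-4.3301
(2,2): Delta=1.0000 Bond=-95.2685
V0=9.2117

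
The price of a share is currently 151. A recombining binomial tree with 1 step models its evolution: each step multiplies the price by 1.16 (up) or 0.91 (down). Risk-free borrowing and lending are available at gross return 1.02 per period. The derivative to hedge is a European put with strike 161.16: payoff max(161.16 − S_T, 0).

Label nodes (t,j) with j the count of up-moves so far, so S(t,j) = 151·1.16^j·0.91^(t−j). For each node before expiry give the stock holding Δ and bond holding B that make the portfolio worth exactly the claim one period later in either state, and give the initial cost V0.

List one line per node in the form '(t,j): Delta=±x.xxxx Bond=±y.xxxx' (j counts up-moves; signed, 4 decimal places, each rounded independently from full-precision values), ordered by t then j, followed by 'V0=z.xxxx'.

No-arbitrage ⇒ martingale measure with p* = (R−d)/(u−d) = 0.4400.
At expiry t=1: V(1,0)=23.7500, V(1,1)=0.0000
  t=0,j=0: stock 151.0000 → up 175.1600 (V=0.0000), down 137.4100 (V=23.7500). Price 13.0392; hedge Δ=-0.6291, bond B=108.0392.
Self-financing check: at every node Δ·S+B equals the discounted successor values.

(0,0): Delta=-0.6291 Bond=108.0392
V0=13.0392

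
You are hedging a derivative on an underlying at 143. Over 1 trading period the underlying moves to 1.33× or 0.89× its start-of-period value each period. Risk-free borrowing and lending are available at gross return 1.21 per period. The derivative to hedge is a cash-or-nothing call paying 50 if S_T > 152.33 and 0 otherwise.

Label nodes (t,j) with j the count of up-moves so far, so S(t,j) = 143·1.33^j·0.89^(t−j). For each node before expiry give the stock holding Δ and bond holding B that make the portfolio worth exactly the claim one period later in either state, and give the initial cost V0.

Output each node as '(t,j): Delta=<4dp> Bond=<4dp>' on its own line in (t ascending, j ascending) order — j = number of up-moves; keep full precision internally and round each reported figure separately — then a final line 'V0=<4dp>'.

(0,0): Delta=0.7947 Bond=-83.5838
V0=30.0526

The replicating-portfolio and risk-neutral prices coincide; use p* = (1.21−0.89)/(1.33−0.89) = 0.7273 for the latter.
Terminal values V(1,·): V(1,0)=0.0000, V(1,1)=50.0000
(0,0): S=143.0000. Δ = (V_up−V_dn)/(S_up−S_dn) = (50.0000−0.0000)/(190.1900−127.2700) = 0.7947. V = [p*·50.0000 + (1−p*)·0.0000]/1.21 = 30.0526. B = V − Δ·S = -83.5838.
Self-financing check: at every node Δ·S+B equals the discounted successor values.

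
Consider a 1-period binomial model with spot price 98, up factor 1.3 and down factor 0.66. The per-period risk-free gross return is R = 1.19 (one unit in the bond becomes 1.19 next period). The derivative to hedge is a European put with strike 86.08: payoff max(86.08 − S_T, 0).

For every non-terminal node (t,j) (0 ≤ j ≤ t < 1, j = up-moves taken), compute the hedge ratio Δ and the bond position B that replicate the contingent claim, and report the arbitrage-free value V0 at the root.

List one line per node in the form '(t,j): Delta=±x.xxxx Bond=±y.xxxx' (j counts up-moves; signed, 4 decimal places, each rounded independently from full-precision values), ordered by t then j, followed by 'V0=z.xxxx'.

(0,0): Delta=-0.3412 Bond=36.5284
V0=3.0909

No-arbitrage ⇒ martingale measure with p* = (R−d)/(u−d) = 0.8281.
At expiry t=1: V(1,0)=21.4000, V(1,1)=0.0000
  t=0,j=0: stock 98.0000 → up 127.4000 (V=0.0000), down 64.6800 (V=21.4000). Price 3.0909; hedge Δ=-0.3412, bond B=36.5284.
Check: Δ(0,0)·S0 + B(0,0) = 3.0909 = V0.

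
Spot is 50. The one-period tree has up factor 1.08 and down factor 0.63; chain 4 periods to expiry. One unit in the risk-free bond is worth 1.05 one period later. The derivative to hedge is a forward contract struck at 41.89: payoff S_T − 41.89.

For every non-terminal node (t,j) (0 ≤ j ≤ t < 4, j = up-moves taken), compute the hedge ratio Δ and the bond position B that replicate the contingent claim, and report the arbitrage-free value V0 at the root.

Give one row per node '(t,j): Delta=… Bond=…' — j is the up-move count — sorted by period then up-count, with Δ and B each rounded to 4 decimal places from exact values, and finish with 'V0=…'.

Since d<R<u, set p* = (R−d)/(u−d) = 0.9333; price each node as the discounted p*-expectation of its children.
Terminal values V(4,·): V(4,0)=-34.0135, V(4,1)=-28.3875, V(4,2)=-18.7428, V(4,3)=-2.2091, V(4,4)=26.1344
Node (3,0) S=12.5024: V=(p*·-28.3875+(1−p*)·-34.0135)/1.05=-27.3929; Δ=(-28.3875−-34.0135)/(13.5025−7.8765)=1.0000; B=V−Δ·S=-39.8952
Node (3,1) S=21.4326: V=(p*·-18.7428+(1−p*)·-28.3875)/1.05=-18.4626; Δ=(-18.7428−-28.3875)/(23.1472−13.5025)=1.0000; B=V−Δ·S=-39.8952
Node (3,2) S=36.7416: V=(p*·-2.2091+(1−p*)·-18.7428)/1.05=-3.1536; Δ=(-2.2091−-18.7428)/(39.6809−23.1472)=1.0000; B=V−Δ·S=-39.8952
Node (3,3) S=62.9856: V=(p*·26.1344+(1−p*)·-2.2091)/1.05=23.0904; Δ=(26.1344−-2.2091)/(68.0244−39.6809)=1.0000; B=V−Δ·S=-39.8952
Node (2,0) S=19.8450: V=(p*·-18.4626+(1−p*)·-27.3929)/1.05=-18.1505; Δ=(-18.4626−-27.3929)/(21.4326−12.5024)=1.0000; B=V−Δ·S=-37.9955
Node (2,1) S=34.0200: V=(p*·-3.1536+(1−p*)·-18.4626)/1.05=-3.9755; Δ=(-3.1536−-18.4626)/(36.7416−21.4326)=1.0000; B=V−Δ·S=-37.9955
Node (2,2) S=58.3200: V=(p*·23.0904+(1−p*)·-3.1536)/1.05=20.3245; Δ=(23.0904−-3.1536)/(62.9856−36.7416)=1.0000; B=V−Δ·S=-37.9955
Node (1,0) S=31.5000: V=(p*·-3.9755+(1−p*)·-18.1505)/1.05=-4.6862; Δ=(-3.9755−-18.1505)/(34.0200−19.8450)=1.0000; B=V−Δ·S=-36.1862
Node (1,1) S=54.0000: V=(p*·20.3245+(1−p*)·-3.9755)/1.05=17.8138; Δ=(20.3245−-3.9755)/(58.3200−34.0200)=1.0000; B=V−Δ·S=-36.1862
Node (0,0) S=50.0000: V=(p*·17.8138+(1−p*)·-4.6862)/1.05=15.5370; Δ=(17.8138−-4.6862)/(54.0000−31.5000)=1.0000; B=V−Δ·S=-34.4630
Check: Δ(0,0)·S0 + B(0,0) = 15.5370 = V0.

(0,0): Delta=1.0000 Bond=-34.4630
(1,0): Delta=1.0000 Bond=-36.1862
(1,1): Delta=1.0000 Bond=-36.1862
(2,0): Delta=1.0000 Bond=-37.9955
(2,1): Delta=1.0000 Bond=-37.9955
(2,2): Delta=1.0000 Bond=-37.9955
(3,0): Delta=1.0000 Bond=-39.8952
(3,1): Delta=1.0000 Bond=-39.8952
(3,2): Delta=1.0000 Bond=-39.8952
(3,3): Delta=1.0000 Bond=-39.8952
V0=15.5370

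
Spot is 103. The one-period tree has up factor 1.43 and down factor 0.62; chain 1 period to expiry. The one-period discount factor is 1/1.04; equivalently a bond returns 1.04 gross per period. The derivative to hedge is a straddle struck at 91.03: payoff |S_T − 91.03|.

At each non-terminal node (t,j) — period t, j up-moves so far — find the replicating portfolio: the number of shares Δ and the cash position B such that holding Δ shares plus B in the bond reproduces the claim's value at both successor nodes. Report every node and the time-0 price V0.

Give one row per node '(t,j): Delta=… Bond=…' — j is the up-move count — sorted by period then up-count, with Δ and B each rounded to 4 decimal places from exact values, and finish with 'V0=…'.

(0,0): Delta=0.3487 Bond=4.7150
V0=40.6286

No-arbitrage ⇒ martingale measure with p* = (R−d)/(u−d) = 0.5185.
At expiry t=1: V(1,0)=27.1700, V(1,1)=56.2600
(0,0): S=103.0000. Δ = (V_up−V_dn)/(S_up−S_dn) = (56.2600−27.1700)/(147.2900−63.8600) = 0.3487. V = [p*·56.2600 + (1−p*)·27.1700]/1.04 = 40.6286. B = V − Δ·S = 4.7150.
Root portfolio cost Δ·103+B reproduces V0=40.6286.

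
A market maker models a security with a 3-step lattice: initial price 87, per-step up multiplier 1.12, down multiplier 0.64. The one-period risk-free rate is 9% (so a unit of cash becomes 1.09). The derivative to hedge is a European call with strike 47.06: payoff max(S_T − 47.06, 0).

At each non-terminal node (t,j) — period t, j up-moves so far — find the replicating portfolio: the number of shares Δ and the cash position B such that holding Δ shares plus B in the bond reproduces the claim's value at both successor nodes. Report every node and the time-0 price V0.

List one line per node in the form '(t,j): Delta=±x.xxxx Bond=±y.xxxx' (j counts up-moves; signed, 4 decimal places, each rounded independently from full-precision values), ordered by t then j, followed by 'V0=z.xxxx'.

(0,0): Delta=0.9818 Bond=-34.6876
(1,0): Delta=0.7333 Bond=-23.9721
(1,1): Delta=0.9912 Bond=-38.7320
(2,0): Delta=0.0000 Bond=0.0000
(2,1): Delta=0.7612 Bond=-27.8715
(2,2): Delta=1.0000 Bond=-43.1743
V0=50.7263

Since d<R<u, set p* = (R−d)/(u−d) = 0.9375; price each node as the discounted p*-expectation of its children.
Terminal values V(3,·): V(3,0)=0.0000, V(3,1)=0.0000, V(3,2)=22.7850, V(3,3)=75.1687
Node (2,0) S=35.6352: V=(p*·0.0000+(1−p*)·0.0000)/1.09=0.0000; Δ=(0.0000−0.0000)/(39.9114−22.8065)=0.0000; B=V−Δ·S=0.0000
Node (2,1) S=62.3616: V=(p*·22.7850+(1−p*)·0.0000)/1.09=19.5972; Δ=(22.7850−0.0000)/(69.8450−39.9114)=0.7612; B=V−Δ·S=-27.8715
Node (2,2) S=109.1328: V=(p*·75.1687+(1−p*)·22.7850)/1.09=65.9585; Δ=(75.1687−22.7850)/(122.2287−69.8450)=1.0000; B=V−Δ·S=-43.1743
Node (1,0) S=55.6800: V=(p*·19.5972+(1−p*)·0.0000)/1.09=16.8554; Δ=(19.5972−0.0000)/(62.3616−35.6352)=0.7333; B=V−Δ·S=-23.9721
Node (1,1) S=97.4400: V=(p*·65.9585+(1−p*)·19.5972)/1.09=57.8540; Δ=(65.9585−19.5972)/(109.1328−62.3616)=0.9912; B=V−Δ·S=-38.7320
Node (0,0) S=87.0000: V=(p*·57.8540+(1−p*)·16.8554)/1.09=50.7263; Δ=(57.8540−16.8554)/(97.4400−55.6800)=0.9818; B=V−Δ·S=-34.6876
Each (Δ,B) replicates both successor values, so the strategy is self-financing and V0 is arbitrage-free.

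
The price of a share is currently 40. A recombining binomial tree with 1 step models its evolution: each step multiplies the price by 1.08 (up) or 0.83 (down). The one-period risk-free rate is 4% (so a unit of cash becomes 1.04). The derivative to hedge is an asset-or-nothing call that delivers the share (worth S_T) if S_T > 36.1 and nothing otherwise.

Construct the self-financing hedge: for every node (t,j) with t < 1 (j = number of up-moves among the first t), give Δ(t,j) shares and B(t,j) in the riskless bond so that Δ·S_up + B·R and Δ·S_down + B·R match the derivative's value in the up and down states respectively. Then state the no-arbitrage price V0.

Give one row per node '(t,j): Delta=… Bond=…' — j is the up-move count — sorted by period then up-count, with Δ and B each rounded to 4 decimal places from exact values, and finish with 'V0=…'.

(0,0): Delta=4.3200 Bond=-137.9077
V0=34.8923

No-arbitrage ⇒ martingale measure with p* = (R−d)/(u−d) = 0.8400.
Terminal values V(1,·): V(1,0)=0.0000, V(1,1)=43.2000
Node (0,0) S=40.0000: V=(p*·43.2000+(1−p*)·0.0000)/1.04=34.8923; Δ=(43.2000−0.0000)/(43.2000−33.2000)=4.3200; B=V−Δ·S=-137.9077
The time-0 hedge costs 34.8923, which is the no-arbitrage price.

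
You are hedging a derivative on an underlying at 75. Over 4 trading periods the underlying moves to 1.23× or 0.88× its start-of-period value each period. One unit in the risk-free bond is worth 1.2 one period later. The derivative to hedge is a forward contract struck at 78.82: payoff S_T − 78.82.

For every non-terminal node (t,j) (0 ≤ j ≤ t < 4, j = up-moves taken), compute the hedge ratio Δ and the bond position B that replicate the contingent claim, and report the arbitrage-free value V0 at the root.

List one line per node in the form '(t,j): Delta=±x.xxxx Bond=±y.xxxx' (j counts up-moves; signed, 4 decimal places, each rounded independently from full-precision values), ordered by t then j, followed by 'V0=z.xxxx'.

No-arbitrage ⇒ martingale measure with p* = (R−d)/(u−d) = 0.9143.
At expiry t=4: V(4,0)=-33.8428, V(4,1)=-15.9542, V(4,2)=9.0492, V(4,3)=43.9972, V(4,4)=92.8450
Node (3,0) S=51.1104: V=(p*·-15.9542+(1−p*)·-33.8428)/1.2=-14.5729; Δ=(-15.9542−-33.8428)/(62.8658−44.9772)=1.0000; B=V−Δ·S=-65.6833
Node (3,1) S=71.4384: V=(p*·9.0492+(1−p*)·-15.9542)/1.2=5.7551; Δ=(9.0492−-15.9542)/(87.8692−62.8658)=1.0000; B=V−Δ·S=-65.6833
Node (3,2) S=99.8514: V=(p*·43.9972+(1−p*)·9.0492)/1.2=34.1681; Δ=(43.9972−9.0492)/(122.8172−87.8692)=1.0000; B=V−Δ·S=-65.6833
Node (3,3) S=139.5650: V=(p*·92.8450+(1−p*)·43.9972)/1.2=73.8817; Δ=(92.8450−43.9972)/(171.6650−122.8172)=1.0000; B=V−Δ·S=-65.6833
Node (2,0) S=58.0800: V=(p*·5.7551+(1−p*)·-14.5729)/1.2=3.3439; Δ=(5.7551−-14.5729)/(71.4384−51.1104)=1.0000; B=V−Δ·S=-54.7361
Node (2,1) S=81.1800: V=(p*·34.1681+(1−p*)·5.7551)/1.2=26.4439; Δ=(34.1681−5.7551)/(99.8514−71.4384)=1.0000; B=V−Δ·S=-54.7361
Node (2,2) S=113.4675: V=(p*·73.8817+(1−p*)·34.1681)/1.2=58.7314; Δ=(73.8817−34.1681)/(139.5650−99.8514)=1.0000; B=V−Δ·S=-54.7361
Node (1,0) S=66.0000: V=(p*·26.4439+(1−p*)·3.3439)/1.2=20.3866; Δ=(26.4439−3.3439)/(81.1800−58.0800)=1.0000; B=V−Δ·S=-45.6134
Node (1,1) S=92.2500: V=(p*·58.7314+(1−p*)·26.4439)/1.2=46.6366; Δ=(58.7314−26.4439)/(113.4675−81.1800)=1.0000; B=V−Δ·S=-45.6134
Node (0,0) S=75.0000: V=(p*·46.6366+(1−p*)·20.3866)/1.2=36.9888; Δ=(46.6366−20.3866)/(92.2500−66.0000)=1.0000; B=V−Δ·S=-38.0112
Self-financing check: at every node Δ·S+B equals the discounted successor values.

(0,0): Delta=1.0000 Bond=-38.0112
(1,0): Delta=1.0000 Bond=-45.6134
(1,1): Delta=1.0000 Bond=-45.6134
(2,0): Delta=1.0000 Bond=-54.7361
(2,1): Delta=1.0000 Bond=-54.7361
(2,2): Delta=1.0000 Bond=-54.7361
(3,0): Delta=1.0000 Bond=-65.6833
(3,1): Delta=1.0000 Bond=-65.6833
(3,2): Delta=1.0000 Bond=-65.6833
(3,3): Delta=1.0000 Bond=-65.6833
V0=36.9888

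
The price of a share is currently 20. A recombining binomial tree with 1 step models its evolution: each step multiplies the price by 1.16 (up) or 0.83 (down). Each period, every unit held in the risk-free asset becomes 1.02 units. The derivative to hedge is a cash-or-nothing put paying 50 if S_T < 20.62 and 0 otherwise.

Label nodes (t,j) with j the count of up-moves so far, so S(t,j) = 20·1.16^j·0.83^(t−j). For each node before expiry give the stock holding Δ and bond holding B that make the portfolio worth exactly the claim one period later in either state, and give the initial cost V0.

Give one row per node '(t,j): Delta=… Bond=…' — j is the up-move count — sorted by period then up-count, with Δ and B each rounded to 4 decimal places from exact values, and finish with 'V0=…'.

Since d<R<u, set p* = (R−d)/(u−d) = 0.5758; price each node as the discounted p*-expectation of its children.
Payoff layer (t=1): V(1,0)=50.0000, V(1,1)=0.0000
(0,0): S=20.0000. Δ = (V_up−V_dn)/(S_up−S_dn) = (0.0000−50.0000)/(23.2000−16.6000) = -7.5758. V = [p*·0.0000 + (1−p*)·50.0000]/1.02 = 20.7962. B = V − Δ·S = 172.3113.
Each (Δ,B) replicates both successor values, so the strategy is self-financing and V0 is arbitrage-free.

(0,0): Delta=-7.5758 Bond=172.3113
V0=20.7962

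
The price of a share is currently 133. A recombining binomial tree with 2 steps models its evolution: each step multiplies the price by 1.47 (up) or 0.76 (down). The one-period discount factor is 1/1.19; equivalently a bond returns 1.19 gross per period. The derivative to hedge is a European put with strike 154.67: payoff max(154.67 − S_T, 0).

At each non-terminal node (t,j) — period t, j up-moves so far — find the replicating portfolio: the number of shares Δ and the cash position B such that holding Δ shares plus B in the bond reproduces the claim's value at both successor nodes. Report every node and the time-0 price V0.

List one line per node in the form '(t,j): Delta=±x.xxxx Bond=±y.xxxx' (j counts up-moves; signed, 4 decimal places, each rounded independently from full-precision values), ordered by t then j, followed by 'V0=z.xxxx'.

(0,0): Delta=-0.2846 Bond=48.4595
(1,0): Delta=-1.0000 Bond=129.9748
(1,1): Delta=-0.0438 Bond=10.5825
V0=10.6016

Risk-neutral probability p* = (R−d)/(u−d) = (1.19−0.76)/(1.47−0.76) = 0.6056.
Terminal values V(2,·): V(2,0)=77.8492, V(2,1)=6.0824, V(2,2)=0.0000
  t=1,j=0: stock 101.0800 → up 148.5876 (V=6.0824), down 76.8208 (V=77.8492). Price 28.8948; hedge Δ=-1.0000, bond B=129.9748.
  t=1,j=1: stock 195.5100 → up 287.3997 (V=0.0000), down 148.5876 (V=6.0824). Price 2.0157; hedge Δ=-0.0438, bond B=10.5825.
  t=0,j=0: stock 133.0000 → up 195.5100 (V=2.0157), down 101.0800 (V=28.8948). Price 10.6016; hedge Δ=-0.2846, bond B=48.4595.
Root portfolio cost Δ·133+B reproduces V0=10.6016.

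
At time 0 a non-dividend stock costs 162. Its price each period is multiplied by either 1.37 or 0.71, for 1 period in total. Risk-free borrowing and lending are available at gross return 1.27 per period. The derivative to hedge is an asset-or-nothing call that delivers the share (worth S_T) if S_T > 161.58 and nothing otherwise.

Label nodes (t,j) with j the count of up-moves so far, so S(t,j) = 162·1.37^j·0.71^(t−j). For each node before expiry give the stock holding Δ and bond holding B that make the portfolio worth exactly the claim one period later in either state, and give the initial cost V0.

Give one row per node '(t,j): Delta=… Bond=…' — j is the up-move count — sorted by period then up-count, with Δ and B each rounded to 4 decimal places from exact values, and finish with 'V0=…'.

(0,0): Delta=2.0758 Bond=-187.9950
V0=148.2777

Risk-neutral probability p* = (R−d)/(u−d) = (1.27−0.71)/(1.37−0.71) = 0.8485.
Terminal payoffs: V(1,0)=0.0000, V(1,1)=221.9400
Node (0,0) S=162.0000: V=(p*·221.9400+(1−p*)·0.0000)/1.27=148.2777; Δ=(221.9400−0.0000)/(221.9400−115.0200)=2.0758; B=V−Δ·S=-187.9950
Self-financing check: at every node Δ·S+B equals the discounted successor values.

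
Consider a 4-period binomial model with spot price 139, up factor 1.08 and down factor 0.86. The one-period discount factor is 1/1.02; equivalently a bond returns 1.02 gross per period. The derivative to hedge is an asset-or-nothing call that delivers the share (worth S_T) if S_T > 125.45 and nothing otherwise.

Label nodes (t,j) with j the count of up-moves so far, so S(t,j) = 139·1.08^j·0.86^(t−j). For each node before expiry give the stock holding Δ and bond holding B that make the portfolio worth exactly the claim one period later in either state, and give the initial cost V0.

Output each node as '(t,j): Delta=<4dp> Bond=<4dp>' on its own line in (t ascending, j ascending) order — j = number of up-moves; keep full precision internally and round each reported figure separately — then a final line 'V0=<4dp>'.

Risk-neutral probability p* = (R−d)/(u−d) = (1.02−0.86)/(1.08−0.86) = 0.7273.
Terminal payoffs: V(4,0)=0.0000, V(4,1)=0.0000, V(4,2)=0.0000, V(4,3)=150.5860, V(4,4)=189.1080
Node (3,0) S=88.4118: V=(p*·0.0000+(1−p*)·0.0000)/1.02=0.0000; Δ=(0.0000−0.0000)/(95.4847−76.0341)=0.0000; B=V−Δ·S=0.0000
Node (3,1) S=111.0288: V=(p*·0.0000+(1−p*)·0.0000)/1.02=0.0000; Δ=(0.0000−0.0000)/(119.9111−95.4847)=0.0000; B=V−Δ·S=0.0000
Node (3,2) S=139.4315: V=(p*·150.5860+(1−p*)·0.0000)/1.02=107.3697; Δ=(150.5860−0.0000)/(150.5860−119.9111)=4.9091; B=V−Δ·S=-577.1120
Node (3,3) S=175.1000: V=(p*·189.1080+(1−p*)·150.5860)/1.02=175.1000; Δ=(189.1080−150.5860)/(189.1080−150.5860)=1.0000; B=V−Δ·S=0.0000
Node (2,0) S=102.8044: V=(p*·0.0000+(1−p*)·0.0000)/1.02=0.0000; Δ=(0.0000−0.0000)/(111.0288−88.4118)=0.0000; B=V−Δ·S=0.0000
Node (2,1) S=129.1032: V=(p*·107.3697+(1−p*)·0.0000)/1.02=76.5559; Δ=(107.3697−0.0000)/(139.4315−111.0288)=3.7803; B=V−Δ·S=-411.4881
Node (2,2) S=162.1296: V=(p*·175.1000+(1−p*)·107.3697)/1.02=153.5569; Δ=(175.1000−107.3697)/(175.1000−139.4315)=1.8989; B=V−Δ·S=-154.3080
Node (1,0) S=119.5400: V=(p*·76.5559+(1−p*)·0.0000)/1.02=54.5853; Δ=(76.5559−0.0000)/(129.1032−102.8044)=2.9110; B=V−Δ·S=-293.3961
Node (1,1) S=150.1200: V=(p*·153.5569+(1−p*)·76.5559)/1.02=129.9575; Δ=(153.5569−76.5559)/(162.1296−129.1032)=2.3315; B=V−Δ·S=-220.0471
Node (0,0) S=139.0000: V=(p*·129.9575+(1−p*)·54.5853)/1.02=107.2563; Δ=(129.9575−54.5853)/(150.1200−119.5400)=2.4648; B=V−Δ·S=-235.3445
Self-financing check: at every node Δ·S+B equals the discounted successor values.

(0,0): Delta=2.4648 Bond=-235.3445
(1,0): Delta=2.9110 Bond=-293.3961
(1,1): Delta=2.3315 Bond=-220.0471
(2,0): Delta=0.0000 Bond=0.0000
(2,1): Delta=3.7803 Bond=-411.4881
(2,2): Delta=1.8989 Bond=-154.3080
(3,0): Delta=0.0000 Bond=0.0000
(3,1): Delta=0.0000 Bond=0.0000
(3,2): Delta=4.9091 Bond=-577.1120
(3,3): Delta=1.0000 Bond=0.0000
V0=107.2563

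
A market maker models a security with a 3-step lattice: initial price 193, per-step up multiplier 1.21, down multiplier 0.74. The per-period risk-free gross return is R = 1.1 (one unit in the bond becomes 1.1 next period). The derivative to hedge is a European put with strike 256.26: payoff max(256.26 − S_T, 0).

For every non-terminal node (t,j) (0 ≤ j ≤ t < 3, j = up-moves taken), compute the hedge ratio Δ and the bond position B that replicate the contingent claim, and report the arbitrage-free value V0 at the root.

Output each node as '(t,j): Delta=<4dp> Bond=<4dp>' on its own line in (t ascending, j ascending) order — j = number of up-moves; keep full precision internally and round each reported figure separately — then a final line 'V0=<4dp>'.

The replicating-portfolio and risk-neutral prices coincide; use p* = (1.1−0.74)/(1.21−0.74) = 0.7660 for the latter.
Payoff layer (t=3): V(3,0)=178.0518, V(3,1)=128.3790, V(3,2)=47.1572, V(3,3)=0.0000
  t=2,j=0: stock 105.6868 → up 127.8810 (V=128.3790), down 78.2082 (V=178.0518). Price 127.2768; hedge Δ=-1.0000, bond B=232.9636.
  t=2,j=1: stock 172.8122 → up 209.1028 (V=47.1572), down 127.8810 (V=128.3790). Price 60.1514; hedge Δ=-1.0000, bond B=232.9636.
  t=2,j=2: stock 282.5713 → up 341.9113 (V=0.0000), down 209.1028 (V=47.1572). Price 10.0335; hedge Δ=-0.3551, bond B=110.3680.
  t=1,j=0: stock 142.8200 → up 172.8122 (V=60.1514), down 105.6868 (V=127.2768). Price 68.9651; hedge Δ=-1.0000, bond B=211.7851.
  t=1,j=1: stock 233.5300 → up 282.5713 (V=10.0335), down 172.8122 (V=60.1514). Price 19.7847; hedge Δ=-0.4566, bond B=126.4187.
  t=0,j=0: stock 193.0000 → up 233.5300 (V=19.7847), down 142.8200 (V=68.9651). Price 28.4500; hedge Δ=-0.5422, bond B=133.0892.
Each (Δ,B) replicates both successor values, so the strategy is self-financing and V0 is arbitrage-free.

(0,0): Delta=-0.5422 Bond=133.0892
(1,0): Delta=-1.0000 Bond=211.7851
(1,1): Delta=-0.4566 Bond=126.4187
(2,0): Delta=-1.0000 Bond=232.9636
(2,1): Delta=-1.0000 Bond=232.9636
(2,2): Delta=-0.3551 Bond=110.3680
V0=28.4500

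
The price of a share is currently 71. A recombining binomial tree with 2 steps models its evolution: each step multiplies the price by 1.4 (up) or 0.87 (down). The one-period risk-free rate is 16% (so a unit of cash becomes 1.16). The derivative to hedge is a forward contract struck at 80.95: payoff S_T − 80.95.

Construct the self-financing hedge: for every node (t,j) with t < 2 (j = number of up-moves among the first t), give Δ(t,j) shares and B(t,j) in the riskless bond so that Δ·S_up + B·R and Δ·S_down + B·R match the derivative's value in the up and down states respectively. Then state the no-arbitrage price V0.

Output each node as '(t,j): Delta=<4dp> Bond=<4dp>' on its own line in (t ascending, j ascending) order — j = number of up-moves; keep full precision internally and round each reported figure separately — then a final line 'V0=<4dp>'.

Under the risk-neutral measure, an up-move has probability p* = (R−d)/(u−d) = 0.5472 and values discount at R = 1.16.
Terminal values V(2,·): V(2,0)=-27.2101, V(2,1)=5.5280, V(2,2)=58.2100
(1,0): S=61.7700. Δ = (V_up−V_dn)/(S_up−S_dn) = (5.5280−-27.2101)/(86.4780−53.7399) = 1.0000. V = [p*·5.5280 + (1−p*)·-27.2101]/1.16 = -8.0145. B = V − Δ·S = -69.7845.
(1,1): S=99.4000. Δ = (V_up−V_dn)/(S_up−S_dn) = (58.2100−5.5280)/(139.1600−86.4780) = 1.0000. V = [p*·58.2100 + (1−p*)·5.5280]/1.16 = 29.6155. B = V − Δ·S = -69.7845.
(0,0): S=71.0000. Δ = (V_up−V_dn)/(S_up−S_dn) = (29.6155−-8.0145)/(99.4000−61.7700) = 1.0000. V = [p*·29.6155 + (1−p*)·-8.0145]/1.16 = 10.8410. B = V − Δ·S = -60.1590.
Root portfolio cost Δ·71+B reproduces V0=10.8410.

(0,0): Delta=1.0000 Bond=-60.1590
(1,0): Delta=1.0000 Bond=-69.7845
(1,1): Delta=1.0000 Bond=-69.7845
V0=10.8410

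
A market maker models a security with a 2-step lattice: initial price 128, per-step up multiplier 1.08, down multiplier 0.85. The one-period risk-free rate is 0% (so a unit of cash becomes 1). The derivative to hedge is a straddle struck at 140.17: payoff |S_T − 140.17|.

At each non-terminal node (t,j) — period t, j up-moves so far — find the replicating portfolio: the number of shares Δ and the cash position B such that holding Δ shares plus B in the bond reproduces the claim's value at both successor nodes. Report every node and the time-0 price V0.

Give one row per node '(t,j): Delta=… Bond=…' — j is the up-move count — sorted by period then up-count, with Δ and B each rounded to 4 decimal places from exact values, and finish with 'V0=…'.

Under the risk-neutral measure, an up-move has probability p* = (R−d)/(u−d) = 0.6522 and values discount at R = 1.
Payoff layer (t=2): V(2,0)=47.6900, V(2,1)=22.6660, V(2,2)=9.1292
Node (1,0) S=108.8000: V=(p*·22.6660+(1−p*)·47.6900)/1=31.3700; Δ=(22.6660−47.6900)/(117.5040−92.4800)=-1.0000; B=V−Δ·S=140.1700
Node (1,1) S=138.2400: V=(p*·9.1292+(1−p*)·22.6660)/1=13.8377; Δ=(9.1292−22.6660)/(149.2992−117.5040)=-0.4257; B=V−Δ·S=72.6933
Node (0,0) S=128.0000: V=(p*·13.8377+(1−p*)·31.3700)/1=19.9359; Δ=(13.8377−31.3700)/(138.2400−108.8000)=-0.5955; B=V−Δ·S=96.1635
Root portfolio cost Δ·128+B reproduces V0=19.9359.

(0,0): Delta=-0.5955 Bond=96.1635
(1,0): Delta=-1.0000 Bond=140.1700
(1,1): Delta=-0.4257 Bond=72.6933
V0=19.9359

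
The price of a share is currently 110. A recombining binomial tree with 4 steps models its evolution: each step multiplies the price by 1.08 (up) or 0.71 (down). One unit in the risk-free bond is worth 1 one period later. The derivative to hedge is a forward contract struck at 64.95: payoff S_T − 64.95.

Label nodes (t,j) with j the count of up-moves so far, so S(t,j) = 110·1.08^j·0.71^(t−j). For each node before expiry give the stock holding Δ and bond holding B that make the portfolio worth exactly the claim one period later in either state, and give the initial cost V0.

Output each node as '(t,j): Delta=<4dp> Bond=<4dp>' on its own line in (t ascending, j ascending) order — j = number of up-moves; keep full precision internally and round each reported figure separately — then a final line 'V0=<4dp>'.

(0,0): Delta=1.0000 Bond=-64.9500
(1,0): Delta=1.0000 Bond=-64.9500
(1,1): Delta=1.0000 Bond=-64.9500
(2,0): Delta=1.0000 Bond=-64.9500
(2,1): Delta=1.0000 Bond=-64.9500
(2,2): Delta=1.0000 Bond=-64.9500
(3,0): Delta=1.0000 Bond=-64.9500
(3,1): Delta=1.0000 Bond=-64.9500
(3,2): Delta=1.0000 Bond=-64.9500
(3,3): Delta=1.0000 Bond=-64.9500
V0=45.0500

No-arbitrage ⇒ martingale measure with p* = (R−d)/(u−d) = 0.7838.
At expiry t=4: V(4,0)=-36.9972, V(4,1)=-22.4302, V(4,2)=-0.2720, V(4,3)=33.4335, V(4,4)=84.7038
  t=3,j=0: stock 39.3702 → up 42.5198 (V=-22.4302), down 27.9528 (V=-36.9972). Price -25.5798; hedge Δ=1.0000, bond B=-64.9500.
  t=3,j=1: stock 59.8871 → up 64.6780 (V=-0.2720), down 42.5198 (V=-22.4302). Price -5.0629; hedge Δ=1.0000, bond B=-64.9500.
  t=3,j=2: stock 91.0958 → up 98.3835 (V=33.4335), down 64.6780 (V=-0.2720). Price 26.1458; hedge Δ=1.0000, bond B=-64.9500.
  t=3,j=3: stock 138.5683 → up 149.6538 (V=84.7038), down 98.3835 (V=33.4335). Price 73.6183; hedge Δ=1.0000, bond B=-64.9500.
  t=2,j=0: stock 55.4510 → up 59.8871 (V=-5.0629), down 39.3702 (V=-25.5798). Price -9.4990; hedge Δ=1.0000, bond B=-64.9500.
  t=2,j=1: stock 84.3480 → up 91.0958 (V=26.1458), down 59.8871 (V=-5.0629). Price 19.3980; hedge Δ=1.0000, bond B=-64.9500.
  t=2,j=2: stock 128.3040 → up 138.5683 (V=73.6183), down 91.0958 (V=26.1458). Price 63.3540; hedge Δ=1.0000, bond B=-64.9500.
  t=1,j=0: stock 78.1000 → up 84.3480 (V=19.3980), down 55.4510 (V=-9.4990). Price 13.1500; hedge Δ=1.0000, bond B=-64.9500.
  t=1,j=1: stock 118.8000 → up 128.3040 (V=63.3540), down 84.3480 (V=19.3980). Price 53.8500; hedge Δ=1.0000, bond B=-64.9500.
  t=0,j=0: stock 110.0000 → up 118.8000 (V=53.8500), down 78.1000 (V=13.1500). Price 45.0500; hedge Δ=1.0000, bond B=-64.9500.
Self-financing check: at every node Δ·S+B equals the discounted successor values.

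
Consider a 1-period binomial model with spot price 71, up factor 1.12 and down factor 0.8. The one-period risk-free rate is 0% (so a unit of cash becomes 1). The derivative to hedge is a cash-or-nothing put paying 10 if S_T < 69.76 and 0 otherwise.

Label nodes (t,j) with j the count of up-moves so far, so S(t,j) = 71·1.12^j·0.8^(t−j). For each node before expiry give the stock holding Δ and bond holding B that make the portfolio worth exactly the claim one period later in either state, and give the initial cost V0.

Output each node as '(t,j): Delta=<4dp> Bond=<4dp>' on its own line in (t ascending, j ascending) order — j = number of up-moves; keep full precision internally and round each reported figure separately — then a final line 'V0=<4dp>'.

Under the risk-neutral measure, an up-move has probability p* = (R−d)/(u−d) = 0.6250 and values discount at R = 1.
At expiry t=1: V(1,0)=10.0000, V(1,1)=0.0000
(0,0): S=71.0000. Δ = (V_up−V_dn)/(S_up−S_dn) = (0.0000−10.0000)/(79.5200−56.8000) = -0.4401. V = [p*·0.0000 + (1−p*)·10.0000]/1 = 3.7500. B = V − Δ·S = 35.0000.
Root portfolio cost Δ·71+B reproduces V0=3.7500.

(0,0): Delta=-0.4401 Bond=35.0000
V0=3.7500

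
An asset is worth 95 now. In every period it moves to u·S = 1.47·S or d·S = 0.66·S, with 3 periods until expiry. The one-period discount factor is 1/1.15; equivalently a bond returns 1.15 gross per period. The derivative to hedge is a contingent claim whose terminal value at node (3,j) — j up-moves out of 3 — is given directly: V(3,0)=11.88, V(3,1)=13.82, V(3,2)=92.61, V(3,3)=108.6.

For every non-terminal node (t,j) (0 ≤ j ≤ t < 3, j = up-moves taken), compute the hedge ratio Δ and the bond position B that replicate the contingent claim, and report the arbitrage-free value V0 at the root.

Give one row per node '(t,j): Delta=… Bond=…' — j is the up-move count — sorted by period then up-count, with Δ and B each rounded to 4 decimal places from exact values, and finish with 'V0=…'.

(0,0): Delta=0.4305 Bond=4.3726
(1,0): Delta=0.8292 Bond=-19.9679
(1,1): Delta=0.3136 Bond=21.3525
(2,0): Delta=0.0579 Bond=8.9559
(2,1): Delta=1.0554 Bond=-43.8081
(2,2): Delta=0.0962 Bond=69.2010
V0=45.2734

Since d<R<u, set p* = (R−d)/(u−d) = 0.6049; price each node as the discounted p*-expectation of its children.
Terminal values V(3,·): V(3,0)=11.8800, V(3,1)=13.8200, V(3,2)=92.6100, V(3,3)=108.6000
Node (2,0) S=41.3820: V=(p*·13.8200+(1−p*)·11.8800)/1.15=11.3509; Δ=(13.8200−11.8800)/(60.8315−27.3121)=0.0579; B=V−Δ·S=8.9559
Node (2,1) S=92.1690: V=(p*·92.6100+(1−p*)·13.8200)/1.15=53.4636; Δ=(92.6100−13.8200)/(135.4884−60.8315)=1.0554; B=V−Δ·S=-43.8081
Node (2,2) S=205.2855: V=(p*·108.6000+(1−p*)·92.6100)/1.15=88.9417; Δ=(108.6000−92.6100)/(301.7697−135.4884)=0.0962; B=V−Δ·S=69.2010
Node (1,0) S=62.7000: V=(p*·53.4636+(1−p*)·11.3509)/1.15=32.0230; Δ=(53.4636−11.3509)/(92.1690−41.3820)=0.8292; B=V−Δ·S=-19.9679
Node (1,1) S=139.6500: V=(p*·88.9417+(1−p*)·53.4636)/1.15=65.1527; Δ=(88.9417−53.4636)/(205.2855−92.1690)=0.3136; B=V−Δ·S=21.3525
Node (0,0) S=95.0000: V=(p*·65.1527+(1−p*)·32.0230)/1.15=45.2734; Δ=(65.1527−32.0230)/(139.6500−62.7000)=0.4305; B=V−Δ·S=4.3726
Check: Δ(0,0)·S0 + B(0,0) = 45.2734 = V0.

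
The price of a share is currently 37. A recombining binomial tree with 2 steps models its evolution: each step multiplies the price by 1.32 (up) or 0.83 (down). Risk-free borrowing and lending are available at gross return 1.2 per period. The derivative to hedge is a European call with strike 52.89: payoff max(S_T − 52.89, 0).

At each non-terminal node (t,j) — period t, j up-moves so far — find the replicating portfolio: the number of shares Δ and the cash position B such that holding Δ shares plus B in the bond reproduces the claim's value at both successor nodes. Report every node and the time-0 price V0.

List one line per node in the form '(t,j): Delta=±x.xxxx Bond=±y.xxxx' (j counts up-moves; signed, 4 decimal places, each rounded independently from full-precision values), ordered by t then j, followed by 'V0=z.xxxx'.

Since d<R<u, set p* = (R−d)/(u−d) = 0.7551; price each node as the discounted p*-expectation of its children.
Payoff layer (t=2): V(2,0)=0.0000, V(2,1)=0.0000, V(2,2)=11.5788
  t=1,j=0: stock 30.7100 → up 40.5372 (V=0.0000), down 25.4893 (V=0.0000). Price 0.0000; hedge Δ=0.0000, bond B=0.0000.
  t=1,j=1: stock 48.8400 → up 64.4688 (V=11.5788), down 40.5372 (V=0.0000). Price 7.2860; hedge Δ=0.4838, bond B=-16.3442.
  t=0,j=0: stock 37.0000 → up 48.8400 (V=7.2860), down 30.7100 (V=0.0000). Price 4.5847; hedge Δ=0.4019, bond B=-10.2846.
The time-0 hedge costs 4.5847, which is the no-arbitrage price.

(0,0): Delta=0.4019 Bond=-10.2846
(1,0): Delta=0.0000 Bond=0.0000
(1,1): Delta=0.4838 Bond=-16.3442
V0=4.5847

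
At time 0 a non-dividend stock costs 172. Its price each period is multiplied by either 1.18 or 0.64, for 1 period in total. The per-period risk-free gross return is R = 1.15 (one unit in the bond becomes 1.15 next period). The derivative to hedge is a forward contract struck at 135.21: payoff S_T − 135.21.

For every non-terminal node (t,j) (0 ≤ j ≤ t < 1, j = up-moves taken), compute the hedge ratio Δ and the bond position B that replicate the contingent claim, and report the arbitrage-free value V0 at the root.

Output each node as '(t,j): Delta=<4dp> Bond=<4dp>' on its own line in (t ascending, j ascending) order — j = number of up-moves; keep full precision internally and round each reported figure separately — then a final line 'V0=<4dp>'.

Risk-neutral probability p* = (R−d)/(u−d) = (1.15−0.64)/(1.18−0.64) = 0.9444.
Payoff layer (t=1): V(1,0)=-25.1300, V(1,1)=67.7500
(0,0): S=172.0000. Δ = (V_up−V_dn)/(S_up−S_dn) = (67.7500−-25.1300)/(202.9600−110.0800) = 1.0000. V = [p*·67.7500 + (1−p*)·-25.1300]/1.15 = 54.4261. B = V − Δ·S = -117.5739.
Root portfolio cost Δ·172+B reproduces V0=54.4261.

(0,0): Delta=1.0000 Bond=-117.5739
V0=54.4261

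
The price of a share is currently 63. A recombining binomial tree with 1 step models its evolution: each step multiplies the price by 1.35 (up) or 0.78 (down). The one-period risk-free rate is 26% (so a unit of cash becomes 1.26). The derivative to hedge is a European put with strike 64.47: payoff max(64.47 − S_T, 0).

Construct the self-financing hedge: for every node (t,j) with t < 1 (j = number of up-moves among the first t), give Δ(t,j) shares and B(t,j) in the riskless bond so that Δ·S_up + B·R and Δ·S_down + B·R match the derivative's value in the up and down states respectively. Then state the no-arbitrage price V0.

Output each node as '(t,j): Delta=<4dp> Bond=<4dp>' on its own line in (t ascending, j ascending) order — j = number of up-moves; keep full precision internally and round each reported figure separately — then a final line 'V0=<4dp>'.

The replicating-portfolio and risk-neutral prices coincide; use p* = (1.26−0.78)/(1.35−0.78) = 0.8421 for the latter.
At expiry t=1: V(1,0)=15.3300, V(1,1)=0.0000
Node (0,0) S=63.0000: V=(p*·0.0000+(1−p*)·15.3300)/1.26=1.9211; Δ=(0.0000−15.3300)/(85.0500−49.1400)=-0.4269; B=V−Δ·S=28.8158
The time-0 hedge costs 1.9211, which is the no-arbitrage price.

(0,0): Delta=-0.4269 Bond=28.8158
V0=1.9211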